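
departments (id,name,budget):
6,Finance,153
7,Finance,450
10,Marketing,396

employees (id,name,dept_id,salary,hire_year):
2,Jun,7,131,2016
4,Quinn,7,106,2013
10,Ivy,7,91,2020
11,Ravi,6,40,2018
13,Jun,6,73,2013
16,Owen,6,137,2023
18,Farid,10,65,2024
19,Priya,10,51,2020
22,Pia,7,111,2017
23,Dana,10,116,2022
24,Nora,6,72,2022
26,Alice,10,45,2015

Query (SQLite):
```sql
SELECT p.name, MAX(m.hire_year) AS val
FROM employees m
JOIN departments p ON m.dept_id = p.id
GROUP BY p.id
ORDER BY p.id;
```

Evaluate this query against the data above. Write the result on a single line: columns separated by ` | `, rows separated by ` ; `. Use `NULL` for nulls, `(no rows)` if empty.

Join each employees row to its departments via dept_id.
Group joined rows by departments.id; compute MAX(m.hire_year) per group.
  6: ids {11, 13, 16, 24} → MAX(m.hire_year)=2023
  7: ids {2, 4, 10, 22} → MAX(m.hire_year)=2020
  10: ids {18, 19, 23, 26} → MAX(m.hire_year)=2024

Finance | 2023 ; Finance | 2020 ; Marketing | 2024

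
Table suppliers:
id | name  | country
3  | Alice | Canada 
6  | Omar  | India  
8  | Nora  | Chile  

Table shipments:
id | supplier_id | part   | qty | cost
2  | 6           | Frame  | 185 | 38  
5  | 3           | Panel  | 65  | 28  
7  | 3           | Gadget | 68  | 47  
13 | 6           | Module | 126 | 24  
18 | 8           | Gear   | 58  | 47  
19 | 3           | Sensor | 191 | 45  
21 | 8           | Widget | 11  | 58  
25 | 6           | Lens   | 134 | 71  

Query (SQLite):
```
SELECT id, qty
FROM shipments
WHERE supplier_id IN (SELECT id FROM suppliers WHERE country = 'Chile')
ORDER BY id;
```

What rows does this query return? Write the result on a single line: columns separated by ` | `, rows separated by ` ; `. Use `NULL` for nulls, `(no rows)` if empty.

Inner query: suppliers.id where country = 'Chile'.
Outer: keep shipments rows whose supplier_id is in that set.
Inner query → {8}

18 | 58 ; 21 | 11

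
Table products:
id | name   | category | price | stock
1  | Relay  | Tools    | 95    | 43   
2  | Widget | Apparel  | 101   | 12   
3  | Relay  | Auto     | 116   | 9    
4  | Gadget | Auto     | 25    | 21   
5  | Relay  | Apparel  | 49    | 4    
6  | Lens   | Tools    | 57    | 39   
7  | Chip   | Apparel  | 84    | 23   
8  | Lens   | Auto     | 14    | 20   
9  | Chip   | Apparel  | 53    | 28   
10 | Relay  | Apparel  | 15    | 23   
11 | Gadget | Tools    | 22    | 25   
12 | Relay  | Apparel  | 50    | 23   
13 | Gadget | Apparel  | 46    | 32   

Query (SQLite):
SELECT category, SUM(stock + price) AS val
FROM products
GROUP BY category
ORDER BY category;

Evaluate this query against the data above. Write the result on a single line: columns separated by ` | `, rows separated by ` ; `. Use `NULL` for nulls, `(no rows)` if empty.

For each row compute stock + price.
Group by category; take SUM of the expression per group.
  Apparel: ids {2, 5, 7, 9, 10, 12, 13} → SUM(stock + price)=543
  Auto: ids {3, 4, 8} → SUM(stock + price)=205
  Tools: ids {1, 6, 11} → SUM(stock + price)=281

Apparel | 543 ; Auto | 205 ; Tools | 281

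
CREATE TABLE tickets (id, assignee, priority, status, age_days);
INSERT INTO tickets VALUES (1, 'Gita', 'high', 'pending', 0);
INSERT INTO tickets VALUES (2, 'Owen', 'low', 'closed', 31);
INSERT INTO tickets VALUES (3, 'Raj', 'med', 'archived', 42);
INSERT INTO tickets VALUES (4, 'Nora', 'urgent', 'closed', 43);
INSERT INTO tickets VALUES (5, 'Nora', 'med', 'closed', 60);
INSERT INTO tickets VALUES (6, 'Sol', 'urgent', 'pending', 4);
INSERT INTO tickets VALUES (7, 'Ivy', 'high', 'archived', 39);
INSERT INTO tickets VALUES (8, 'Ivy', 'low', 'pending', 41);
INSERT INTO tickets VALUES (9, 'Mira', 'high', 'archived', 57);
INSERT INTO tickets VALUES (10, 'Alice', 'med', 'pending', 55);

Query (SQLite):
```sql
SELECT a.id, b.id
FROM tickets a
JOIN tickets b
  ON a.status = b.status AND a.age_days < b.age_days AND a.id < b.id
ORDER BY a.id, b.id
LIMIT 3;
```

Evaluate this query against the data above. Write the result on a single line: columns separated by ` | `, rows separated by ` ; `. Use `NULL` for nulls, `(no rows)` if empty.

Pairs (a,b) with same status, a.age_days < b.age_days, a.id < b.id.
status groups: archived:{3,7,9} closed:{2,4,5} pending:{1,6,8,10}
Ordered by (a.id, b.id); first 3.

1 | 6 ; 1 | 8 ; 1 | 10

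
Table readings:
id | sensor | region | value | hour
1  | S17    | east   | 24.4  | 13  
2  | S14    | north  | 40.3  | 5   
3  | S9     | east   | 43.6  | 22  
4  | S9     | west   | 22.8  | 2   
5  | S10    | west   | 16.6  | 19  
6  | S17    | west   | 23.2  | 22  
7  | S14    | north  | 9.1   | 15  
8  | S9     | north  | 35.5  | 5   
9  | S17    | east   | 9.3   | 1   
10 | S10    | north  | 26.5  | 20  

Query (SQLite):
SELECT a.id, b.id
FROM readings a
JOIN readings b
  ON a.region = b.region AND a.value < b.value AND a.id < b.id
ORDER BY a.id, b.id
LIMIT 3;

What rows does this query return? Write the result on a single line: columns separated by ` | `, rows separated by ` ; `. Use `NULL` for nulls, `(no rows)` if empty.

1 | 3 ; 4 | 6 ; 5 | 6

Pairs (a,b) with same region, a.value < b.value, a.id < b.id.
region groups: east:{1,3,9} north:{2,7,8,10} west:{4,5,6}
Ordered by (a.id, b.id); first 3.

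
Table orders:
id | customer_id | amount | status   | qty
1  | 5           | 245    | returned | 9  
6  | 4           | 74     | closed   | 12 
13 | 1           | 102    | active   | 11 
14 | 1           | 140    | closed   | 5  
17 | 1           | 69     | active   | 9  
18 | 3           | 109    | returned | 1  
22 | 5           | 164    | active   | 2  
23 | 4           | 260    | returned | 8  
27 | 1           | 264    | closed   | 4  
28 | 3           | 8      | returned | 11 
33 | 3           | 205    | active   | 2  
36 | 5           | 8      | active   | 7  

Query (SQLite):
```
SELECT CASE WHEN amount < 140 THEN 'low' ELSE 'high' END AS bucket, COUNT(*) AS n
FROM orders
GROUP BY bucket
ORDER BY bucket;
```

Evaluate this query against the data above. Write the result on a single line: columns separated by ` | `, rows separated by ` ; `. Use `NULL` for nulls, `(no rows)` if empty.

Bucket rows by amount < 140 → 'low' else 'high'; count each bucket.

high | 6 ; low | 6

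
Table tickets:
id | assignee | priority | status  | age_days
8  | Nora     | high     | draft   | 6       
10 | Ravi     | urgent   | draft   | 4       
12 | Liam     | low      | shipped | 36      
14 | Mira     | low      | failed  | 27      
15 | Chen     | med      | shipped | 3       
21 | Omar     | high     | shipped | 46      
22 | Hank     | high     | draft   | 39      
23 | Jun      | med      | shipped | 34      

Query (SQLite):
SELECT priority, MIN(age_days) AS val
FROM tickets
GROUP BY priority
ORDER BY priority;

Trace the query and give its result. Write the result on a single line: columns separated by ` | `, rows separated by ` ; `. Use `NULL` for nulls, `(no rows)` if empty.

high | 6 ; low | 27 ; med | 3 ; urgent | 4

Partition tickets by priority; compute MIN(age_days) within each group.
  high: ids {8, 21, 22} → MIN(age_days)=6
  low: ids {12, 14} → MIN(age_days)=27
  med: ids {15, 23} → MIN(age_days)=3
  urgent: ids {10} → MIN(age_days)=4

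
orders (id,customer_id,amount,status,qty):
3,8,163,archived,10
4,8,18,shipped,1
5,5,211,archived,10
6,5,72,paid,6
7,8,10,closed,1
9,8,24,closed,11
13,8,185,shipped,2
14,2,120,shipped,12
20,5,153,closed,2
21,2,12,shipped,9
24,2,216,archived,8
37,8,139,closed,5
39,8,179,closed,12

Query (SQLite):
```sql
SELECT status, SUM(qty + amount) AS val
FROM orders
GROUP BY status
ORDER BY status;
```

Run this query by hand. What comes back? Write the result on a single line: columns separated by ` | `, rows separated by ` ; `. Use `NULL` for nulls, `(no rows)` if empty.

archived | 618 ; closed | 536 ; paid | 78 ; shipped | 359

For each row compute qty + amount.
Group by status; take SUM of the expression per group.
  archived: ids {3, 5, 24} → SUM(qty + amount)=618
  closed: ids {7, 9, 20, 37, 39} → SUM(qty + amount)=536
  paid: ids {6} → SUM(qty + amount)=78
  shipped: ids {4, 13, 14, 21} → SUM(qty + amount)=359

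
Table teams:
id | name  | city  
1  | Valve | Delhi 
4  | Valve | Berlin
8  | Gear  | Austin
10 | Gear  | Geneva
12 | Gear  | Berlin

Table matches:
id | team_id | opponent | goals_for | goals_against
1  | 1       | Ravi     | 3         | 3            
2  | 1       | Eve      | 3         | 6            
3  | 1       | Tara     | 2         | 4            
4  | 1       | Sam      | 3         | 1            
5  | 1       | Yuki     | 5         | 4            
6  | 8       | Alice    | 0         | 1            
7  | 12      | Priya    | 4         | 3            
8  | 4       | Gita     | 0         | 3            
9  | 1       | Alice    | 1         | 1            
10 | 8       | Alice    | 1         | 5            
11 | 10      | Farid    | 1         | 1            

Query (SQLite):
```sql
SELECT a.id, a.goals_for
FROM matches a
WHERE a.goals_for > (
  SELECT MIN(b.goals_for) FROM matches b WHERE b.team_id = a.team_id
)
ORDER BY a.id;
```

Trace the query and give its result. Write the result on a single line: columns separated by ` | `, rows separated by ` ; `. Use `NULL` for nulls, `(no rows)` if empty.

1 | 3 ; 2 | 3 ; 3 | 2 ; 4 | 3 ; 5 | 5 ; 10 | 1

For each matches row a, compute MIN(goals_for) over rows sharing a.team_id.
Keep row a if a.goals_for > that per-group MIN.
  team_id=1: MIN(goals_for) = 1
  team_id=4: MIN(goals_for) = 0
  team_id=8: MIN(goals_for) = 0
  team_id=10: MIN(goals_for) = 1
  team_id=12: MIN(goals_for) = 4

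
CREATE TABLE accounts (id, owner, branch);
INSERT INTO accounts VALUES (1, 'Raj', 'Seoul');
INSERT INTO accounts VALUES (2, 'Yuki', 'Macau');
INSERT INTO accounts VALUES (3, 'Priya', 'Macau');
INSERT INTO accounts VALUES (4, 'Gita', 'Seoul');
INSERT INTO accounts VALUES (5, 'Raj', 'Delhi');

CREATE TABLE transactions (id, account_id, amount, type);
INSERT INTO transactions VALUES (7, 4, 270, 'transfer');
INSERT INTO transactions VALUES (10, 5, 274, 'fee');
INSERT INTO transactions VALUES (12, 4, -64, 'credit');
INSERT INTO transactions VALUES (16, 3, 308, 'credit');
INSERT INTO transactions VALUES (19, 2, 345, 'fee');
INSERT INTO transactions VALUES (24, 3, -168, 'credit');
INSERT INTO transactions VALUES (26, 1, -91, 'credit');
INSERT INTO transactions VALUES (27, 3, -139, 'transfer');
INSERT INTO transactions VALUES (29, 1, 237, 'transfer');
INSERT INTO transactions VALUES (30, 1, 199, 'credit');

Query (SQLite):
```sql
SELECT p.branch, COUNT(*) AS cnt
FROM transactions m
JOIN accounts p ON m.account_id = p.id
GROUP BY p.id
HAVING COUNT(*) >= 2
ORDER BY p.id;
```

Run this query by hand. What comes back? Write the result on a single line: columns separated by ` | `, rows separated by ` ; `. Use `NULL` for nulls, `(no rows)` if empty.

Join each transactions row to its accounts via account_id.
Group joined rows by accounts.id; compute COUNT(*) per group.
HAVING: keep groups with count ≥ 2.
  1: ids {26, 29, 30} → COUNT(*)=3
  2: ids {19} → COUNT(*)=1
  3: ids {16, 24, 27} → COUNT(*)=3
  4: ids {7, 12} → COUNT(*)=2
  5: ids {10} → COUNT(*)=1

Seoul | 3 ; Macau | 3 ; Seoul | 2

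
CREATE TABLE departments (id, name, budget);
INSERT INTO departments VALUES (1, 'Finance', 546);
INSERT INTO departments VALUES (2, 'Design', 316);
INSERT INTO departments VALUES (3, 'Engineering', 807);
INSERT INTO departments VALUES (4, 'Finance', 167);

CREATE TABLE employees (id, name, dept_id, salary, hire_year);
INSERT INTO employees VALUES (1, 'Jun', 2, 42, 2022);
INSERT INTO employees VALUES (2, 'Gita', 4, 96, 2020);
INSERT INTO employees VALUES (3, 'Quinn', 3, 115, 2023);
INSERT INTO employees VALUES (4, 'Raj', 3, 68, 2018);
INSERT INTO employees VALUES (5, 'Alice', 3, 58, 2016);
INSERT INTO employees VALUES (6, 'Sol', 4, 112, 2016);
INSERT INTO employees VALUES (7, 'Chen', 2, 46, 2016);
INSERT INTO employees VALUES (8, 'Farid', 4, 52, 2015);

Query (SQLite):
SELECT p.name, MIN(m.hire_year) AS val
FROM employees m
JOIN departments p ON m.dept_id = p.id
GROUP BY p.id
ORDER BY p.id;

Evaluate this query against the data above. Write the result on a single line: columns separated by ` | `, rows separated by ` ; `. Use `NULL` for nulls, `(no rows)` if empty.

Join each employees row to its departments via dept_id.
Group joined rows by departments.id; compute MIN(m.hire_year) per group.
  2: ids {1, 7} → MIN(m.hire_year)=2016
  3: ids {3, 4, 5} → MIN(m.hire_year)=2016
  4: ids {2, 6, 8} → MIN(m.hire_year)=2015

Design | 2016 ; Engineering | 2016 ; Finance | 2015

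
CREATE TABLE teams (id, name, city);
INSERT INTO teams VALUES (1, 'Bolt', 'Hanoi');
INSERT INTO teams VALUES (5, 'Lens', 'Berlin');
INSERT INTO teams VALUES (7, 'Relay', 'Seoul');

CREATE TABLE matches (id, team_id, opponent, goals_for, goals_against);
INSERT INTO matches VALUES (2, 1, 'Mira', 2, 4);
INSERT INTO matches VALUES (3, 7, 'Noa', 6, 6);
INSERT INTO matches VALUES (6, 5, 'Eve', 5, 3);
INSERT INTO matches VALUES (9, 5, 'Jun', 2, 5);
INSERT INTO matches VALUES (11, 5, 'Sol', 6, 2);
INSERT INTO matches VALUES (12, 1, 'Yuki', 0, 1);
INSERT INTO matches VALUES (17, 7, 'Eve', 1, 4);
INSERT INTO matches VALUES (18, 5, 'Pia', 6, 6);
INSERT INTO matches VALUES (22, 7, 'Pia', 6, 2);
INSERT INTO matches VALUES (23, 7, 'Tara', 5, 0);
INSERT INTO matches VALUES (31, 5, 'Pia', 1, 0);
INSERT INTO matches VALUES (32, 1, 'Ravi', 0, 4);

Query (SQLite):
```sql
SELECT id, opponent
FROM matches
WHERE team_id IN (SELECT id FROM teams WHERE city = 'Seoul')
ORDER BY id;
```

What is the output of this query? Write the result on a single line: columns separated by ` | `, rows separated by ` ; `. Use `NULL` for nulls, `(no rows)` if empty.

Inner query: teams.id where city = 'Seoul'.
Outer: keep matches rows whose team_id is in that set.
Inner query → {7}

3 | Noa ; 17 | Eve ; 22 | Pia ; 23 | Tara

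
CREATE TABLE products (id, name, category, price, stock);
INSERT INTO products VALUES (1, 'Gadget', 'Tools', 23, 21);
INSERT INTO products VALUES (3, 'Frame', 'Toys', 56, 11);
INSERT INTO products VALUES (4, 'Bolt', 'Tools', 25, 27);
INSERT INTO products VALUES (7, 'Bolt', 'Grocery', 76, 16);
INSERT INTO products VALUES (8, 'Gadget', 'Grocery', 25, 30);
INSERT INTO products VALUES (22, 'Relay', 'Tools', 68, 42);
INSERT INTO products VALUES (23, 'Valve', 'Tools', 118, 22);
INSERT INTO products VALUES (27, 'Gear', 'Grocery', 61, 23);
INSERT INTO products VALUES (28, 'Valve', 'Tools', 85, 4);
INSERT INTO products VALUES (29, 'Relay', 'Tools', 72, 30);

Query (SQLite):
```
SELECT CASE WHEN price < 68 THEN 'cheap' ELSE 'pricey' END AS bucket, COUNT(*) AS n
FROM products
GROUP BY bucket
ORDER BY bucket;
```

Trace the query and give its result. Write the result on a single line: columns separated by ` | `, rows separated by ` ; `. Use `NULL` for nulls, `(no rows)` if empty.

cheap | 5 ; pricey | 5

Bucket rows by price < 68 → 'cheap' else 'pricey'; count each bucket.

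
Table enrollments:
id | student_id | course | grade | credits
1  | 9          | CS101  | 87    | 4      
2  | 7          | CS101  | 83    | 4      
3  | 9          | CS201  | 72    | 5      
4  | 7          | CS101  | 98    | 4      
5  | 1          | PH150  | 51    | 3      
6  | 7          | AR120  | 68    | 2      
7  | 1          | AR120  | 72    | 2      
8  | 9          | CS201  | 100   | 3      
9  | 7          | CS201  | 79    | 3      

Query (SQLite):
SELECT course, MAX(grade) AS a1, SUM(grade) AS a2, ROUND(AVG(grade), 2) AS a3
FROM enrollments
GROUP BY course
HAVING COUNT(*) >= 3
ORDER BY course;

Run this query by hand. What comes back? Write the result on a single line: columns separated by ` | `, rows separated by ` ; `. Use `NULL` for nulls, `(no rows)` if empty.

CS101 | 98 | 268 | 89.33 ; CS201 | 100 | 251 | 83.67

Group enrollments by course.
Per group compute: MAX(grade), SUM(grade), ROUND(AVG(grade), 2).
HAVING: drop groups with fewer than 3 rows.
  AR120: ids {6, 7} → MAX(grade)=72, SUM(grade)=140, ROUND(AVG(grade), 2)=70
  CS101: ids {1, 2, 4} → MAX(grade)=98, SUM(grade)=268, ROUND(AVG(grade), 2)=89.33
  CS201: ids {3, 8, 9} → MAX(grade)=100, SUM(grade)=251, ROUND(AVG(grade), 2)=83.67
  PH150: ids {5} → MAX(grade)=51, SUM(grade)=51, ROUND(AVG(grade), 2)=51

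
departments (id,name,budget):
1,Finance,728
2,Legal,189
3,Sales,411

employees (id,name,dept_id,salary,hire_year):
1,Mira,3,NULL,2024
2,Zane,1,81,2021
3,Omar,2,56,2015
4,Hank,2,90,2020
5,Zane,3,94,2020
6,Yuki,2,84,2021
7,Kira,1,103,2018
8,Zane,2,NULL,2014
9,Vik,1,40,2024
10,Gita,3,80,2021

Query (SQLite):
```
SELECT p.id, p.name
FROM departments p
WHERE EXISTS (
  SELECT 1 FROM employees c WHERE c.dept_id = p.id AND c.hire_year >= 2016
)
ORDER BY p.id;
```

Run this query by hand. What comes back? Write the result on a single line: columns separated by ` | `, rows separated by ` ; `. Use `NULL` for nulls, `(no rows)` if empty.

For each departments row, check whether any employees with matching dept_id has hire_year >= 2016.
Keep rows where that is true.

1 | Finance ; 2 | Legal ; 3 | Sales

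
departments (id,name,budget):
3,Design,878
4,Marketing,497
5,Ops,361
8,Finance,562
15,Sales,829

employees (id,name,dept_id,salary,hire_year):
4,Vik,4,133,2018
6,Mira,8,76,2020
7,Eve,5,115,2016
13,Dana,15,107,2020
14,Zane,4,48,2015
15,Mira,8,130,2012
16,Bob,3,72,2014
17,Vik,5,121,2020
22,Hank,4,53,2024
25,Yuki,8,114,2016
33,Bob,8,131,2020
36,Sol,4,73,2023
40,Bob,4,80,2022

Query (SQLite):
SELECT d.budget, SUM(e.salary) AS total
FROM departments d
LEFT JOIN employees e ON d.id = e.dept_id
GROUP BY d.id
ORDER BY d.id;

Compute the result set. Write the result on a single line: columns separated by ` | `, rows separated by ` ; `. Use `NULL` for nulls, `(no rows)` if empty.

878 | 72 ; 497 | 387 ; 361 | 236 ; 562 | 451 ; 829 | 107

LEFT JOIN keeps every departments row; unmatched ones get NULL for employees columns.
Group by departments.id and compute SUM(e.salary). SUM over an all-NULL group is NULL.
  3: ids {16} → SUM(e.salary)=72
  4: ids {4, 14, 22, 36, 40} → SUM(e.salary)=387
  5: ids {7, 17} → SUM(e.salary)=236
  8: ids {6, 15, 25, 33} → SUM(e.salary)=451
  15: ids {13} → SUM(e.salary)=107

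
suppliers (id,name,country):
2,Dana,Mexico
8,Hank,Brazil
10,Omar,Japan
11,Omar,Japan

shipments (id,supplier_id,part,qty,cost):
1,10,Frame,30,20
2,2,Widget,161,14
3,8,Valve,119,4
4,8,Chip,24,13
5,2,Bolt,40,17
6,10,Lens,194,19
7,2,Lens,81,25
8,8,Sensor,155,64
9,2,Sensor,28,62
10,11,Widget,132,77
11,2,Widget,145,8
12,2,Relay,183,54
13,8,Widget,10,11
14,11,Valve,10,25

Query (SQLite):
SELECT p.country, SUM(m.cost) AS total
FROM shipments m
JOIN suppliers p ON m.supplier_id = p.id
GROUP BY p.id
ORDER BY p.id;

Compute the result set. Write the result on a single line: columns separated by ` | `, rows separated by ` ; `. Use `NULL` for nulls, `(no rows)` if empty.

Mexico | 180 ; Brazil | 92 ; Japan | 39 ; Japan | 102

Join each shipments row to its suppliers via supplier_id.
Group joined rows by suppliers.id; compute SUM(m.cost) per group.
  2: ids {2, 5, 7, 9, 11, 12} → SUM(m.cost)=180
  8: ids {3, 4, 8, 13} → SUM(m.cost)=92
  10: ids {1, 6} → SUM(m.cost)=39
  11: ids {10, 14} → SUM(m.cost)=102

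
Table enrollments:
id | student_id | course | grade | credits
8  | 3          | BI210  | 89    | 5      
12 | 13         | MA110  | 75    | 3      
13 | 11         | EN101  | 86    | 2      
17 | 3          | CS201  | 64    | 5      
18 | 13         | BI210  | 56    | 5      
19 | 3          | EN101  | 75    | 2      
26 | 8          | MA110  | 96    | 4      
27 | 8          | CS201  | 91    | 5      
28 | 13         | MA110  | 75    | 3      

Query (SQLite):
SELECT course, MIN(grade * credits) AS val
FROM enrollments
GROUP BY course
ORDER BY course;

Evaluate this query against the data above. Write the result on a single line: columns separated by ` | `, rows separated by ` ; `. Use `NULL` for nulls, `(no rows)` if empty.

BI210 | 280 ; CS201 | 320 ; EN101 | 150 ; MA110 | 225

For each row compute grade * credits.
Group by course; take MIN of the expression per group.
  BI210: ids {8, 18} → MIN(grade * credits)=280
  CS201: ids {17, 27} → MIN(grade * credits)=320
  EN101: ids {13, 19} → MIN(grade * credits)=150
  MA110: ids {12, 26, 28} → MIN(grade * credits)=225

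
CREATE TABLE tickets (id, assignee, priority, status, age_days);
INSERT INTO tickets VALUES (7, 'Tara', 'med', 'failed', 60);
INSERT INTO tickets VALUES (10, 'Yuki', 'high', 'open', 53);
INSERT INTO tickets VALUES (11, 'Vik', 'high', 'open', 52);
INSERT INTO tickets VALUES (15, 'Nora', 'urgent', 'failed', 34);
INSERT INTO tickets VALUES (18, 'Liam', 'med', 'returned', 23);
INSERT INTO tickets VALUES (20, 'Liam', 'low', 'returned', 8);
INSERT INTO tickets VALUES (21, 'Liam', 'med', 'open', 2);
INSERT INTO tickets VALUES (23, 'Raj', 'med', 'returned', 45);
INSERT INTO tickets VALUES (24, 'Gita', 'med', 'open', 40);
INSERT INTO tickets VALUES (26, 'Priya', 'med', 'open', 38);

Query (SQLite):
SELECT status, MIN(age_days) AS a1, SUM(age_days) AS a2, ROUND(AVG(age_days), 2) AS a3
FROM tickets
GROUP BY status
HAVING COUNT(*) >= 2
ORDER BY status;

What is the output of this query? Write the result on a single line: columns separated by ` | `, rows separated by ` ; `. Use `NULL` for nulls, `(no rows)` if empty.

failed | 34 | 94 | 47 ; open | 2 | 185 | 37 ; returned | 8 | 76 | 25.33

Group tickets by status.
Per group compute: MIN(age_days), SUM(age_days), ROUND(AVG(age_days), 2).
HAVING: drop groups with fewer than 2 rows.
  failed: ids {7, 15} → MIN(age_days)=34, SUM(age_days)=94, ROUND(AVG(age_days), 2)=47
  open: ids {10, 11, 21, 24, 26} → MIN(age_days)=2, SUM(age_days)=185, ROUND(AVG(age_days), 2)=37
  returned: ids {18, 20, 23} → MIN(age_days)=8, SUM(age_days)=76, ROUND(AVG(age_days), 2)=25.33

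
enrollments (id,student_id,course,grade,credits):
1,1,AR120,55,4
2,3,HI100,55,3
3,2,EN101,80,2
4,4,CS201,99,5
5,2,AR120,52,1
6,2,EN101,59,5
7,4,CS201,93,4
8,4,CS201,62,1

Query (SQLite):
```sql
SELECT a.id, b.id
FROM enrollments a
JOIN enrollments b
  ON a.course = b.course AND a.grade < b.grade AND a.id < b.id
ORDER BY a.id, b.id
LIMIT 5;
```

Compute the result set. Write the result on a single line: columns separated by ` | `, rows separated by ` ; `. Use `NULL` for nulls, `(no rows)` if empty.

(no rows)

Pairs (a,b) with same course, a.grade < b.grade, a.id < b.id.
course groups: AR120:{1,5} CS201:{4,7,8} EN101:{3,6} HI100:{2}
Ordered by (a.id, b.id); first 5.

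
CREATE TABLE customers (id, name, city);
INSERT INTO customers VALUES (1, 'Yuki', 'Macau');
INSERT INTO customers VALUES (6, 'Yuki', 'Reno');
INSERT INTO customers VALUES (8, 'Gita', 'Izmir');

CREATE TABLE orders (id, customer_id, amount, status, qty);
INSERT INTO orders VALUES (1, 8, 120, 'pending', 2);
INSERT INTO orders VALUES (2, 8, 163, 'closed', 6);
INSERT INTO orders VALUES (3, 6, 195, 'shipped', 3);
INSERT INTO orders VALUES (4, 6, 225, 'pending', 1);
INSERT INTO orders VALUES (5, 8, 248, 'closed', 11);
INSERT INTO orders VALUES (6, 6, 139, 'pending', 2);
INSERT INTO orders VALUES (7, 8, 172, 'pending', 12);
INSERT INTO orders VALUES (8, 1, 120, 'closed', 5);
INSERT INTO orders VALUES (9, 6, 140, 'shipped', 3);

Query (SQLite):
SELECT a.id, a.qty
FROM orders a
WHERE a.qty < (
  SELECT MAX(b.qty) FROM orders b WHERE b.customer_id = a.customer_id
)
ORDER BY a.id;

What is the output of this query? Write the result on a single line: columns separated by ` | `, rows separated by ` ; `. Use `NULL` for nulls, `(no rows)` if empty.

1 | 2 ; 2 | 6 ; 4 | 1 ; 5 | 11 ; 6 | 2

For each orders row a, compute MAX(qty) over rows sharing a.customer_id.
Keep row a if a.qty < that per-group MAX.
  customer_id=1: MAX(qty) = 5
  customer_id=6: MAX(qty) = 3
  customer_id=8: MAX(qty) = 12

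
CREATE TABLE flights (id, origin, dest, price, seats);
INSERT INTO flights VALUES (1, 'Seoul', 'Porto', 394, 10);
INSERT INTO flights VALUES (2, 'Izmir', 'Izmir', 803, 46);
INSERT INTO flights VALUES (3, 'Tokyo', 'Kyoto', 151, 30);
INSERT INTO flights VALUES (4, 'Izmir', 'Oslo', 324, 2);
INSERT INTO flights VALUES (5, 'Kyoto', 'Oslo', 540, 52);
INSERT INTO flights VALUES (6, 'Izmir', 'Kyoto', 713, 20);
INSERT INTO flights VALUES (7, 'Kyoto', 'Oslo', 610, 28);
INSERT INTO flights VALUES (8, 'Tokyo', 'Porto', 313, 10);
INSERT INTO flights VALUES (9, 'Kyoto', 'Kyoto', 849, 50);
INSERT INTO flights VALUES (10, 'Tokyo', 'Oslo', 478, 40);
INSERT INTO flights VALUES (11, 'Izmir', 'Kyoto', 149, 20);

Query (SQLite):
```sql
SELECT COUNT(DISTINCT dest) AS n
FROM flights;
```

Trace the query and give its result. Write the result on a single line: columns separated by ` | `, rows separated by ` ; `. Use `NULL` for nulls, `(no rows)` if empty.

4

Count distinct non-NULL dest values.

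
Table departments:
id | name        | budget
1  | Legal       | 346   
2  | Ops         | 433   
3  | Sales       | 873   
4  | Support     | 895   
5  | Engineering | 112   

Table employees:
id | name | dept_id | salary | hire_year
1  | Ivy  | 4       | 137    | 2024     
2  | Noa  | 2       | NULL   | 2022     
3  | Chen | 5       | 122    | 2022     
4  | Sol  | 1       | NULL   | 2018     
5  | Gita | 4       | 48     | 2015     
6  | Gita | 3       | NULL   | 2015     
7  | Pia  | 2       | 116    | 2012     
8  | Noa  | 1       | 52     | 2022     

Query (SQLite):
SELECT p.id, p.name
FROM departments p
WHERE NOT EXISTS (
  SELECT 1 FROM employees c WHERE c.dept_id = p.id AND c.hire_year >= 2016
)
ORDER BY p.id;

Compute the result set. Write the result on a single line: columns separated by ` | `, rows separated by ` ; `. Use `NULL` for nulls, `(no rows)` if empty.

3 | Sales

For each departments row, check whether any employees with matching dept_id has hire_year >= 2016.
Keep rows where that is false.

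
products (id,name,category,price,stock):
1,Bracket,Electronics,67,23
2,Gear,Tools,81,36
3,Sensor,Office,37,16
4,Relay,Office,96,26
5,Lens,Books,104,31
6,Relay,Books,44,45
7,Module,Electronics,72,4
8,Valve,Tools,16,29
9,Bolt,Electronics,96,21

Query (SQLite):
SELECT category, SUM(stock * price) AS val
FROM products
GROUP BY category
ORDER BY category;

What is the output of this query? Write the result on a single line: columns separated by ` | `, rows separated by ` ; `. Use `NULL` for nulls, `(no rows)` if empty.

For each row compute stock * price.
Group by category; take SUM of the expression per group.
  Books: ids {5, 6} → SUM(stock * price)=5204
  Electronics: ids {1, 7, 9} → SUM(stock * price)=3845
  Office: ids {3, 4} → SUM(stock * price)=3088
  Tools: ids {2, 8} → SUM(stock * price)=3380

Books | 5204 ; Electronics | 3845 ; Office | 3088 ; Tools | 3380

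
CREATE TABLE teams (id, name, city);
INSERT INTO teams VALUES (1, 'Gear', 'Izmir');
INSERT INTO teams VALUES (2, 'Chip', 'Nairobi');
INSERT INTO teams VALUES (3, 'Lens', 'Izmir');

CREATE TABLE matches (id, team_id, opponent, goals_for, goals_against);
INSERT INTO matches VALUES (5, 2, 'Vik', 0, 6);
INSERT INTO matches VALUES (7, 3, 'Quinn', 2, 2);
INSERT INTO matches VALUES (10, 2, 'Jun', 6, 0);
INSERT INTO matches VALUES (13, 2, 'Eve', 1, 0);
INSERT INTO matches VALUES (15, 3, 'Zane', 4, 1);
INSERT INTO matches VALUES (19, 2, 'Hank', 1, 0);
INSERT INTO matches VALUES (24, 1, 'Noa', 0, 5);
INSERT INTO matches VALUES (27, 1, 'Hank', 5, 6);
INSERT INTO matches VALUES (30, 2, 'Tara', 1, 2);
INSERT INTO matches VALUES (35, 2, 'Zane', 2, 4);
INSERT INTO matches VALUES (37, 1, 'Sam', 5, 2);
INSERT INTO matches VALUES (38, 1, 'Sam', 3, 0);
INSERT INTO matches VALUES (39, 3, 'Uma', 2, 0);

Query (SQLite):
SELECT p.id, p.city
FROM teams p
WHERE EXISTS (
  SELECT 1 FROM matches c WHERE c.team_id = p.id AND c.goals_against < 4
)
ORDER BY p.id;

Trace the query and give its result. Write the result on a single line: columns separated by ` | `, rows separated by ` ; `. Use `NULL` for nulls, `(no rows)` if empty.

1 | Izmir ; 2 | Nairobi ; 3 | Izmir

For each teams row, check whether any matches with matching team_id has goals_against < 4.
Keep rows where that is true.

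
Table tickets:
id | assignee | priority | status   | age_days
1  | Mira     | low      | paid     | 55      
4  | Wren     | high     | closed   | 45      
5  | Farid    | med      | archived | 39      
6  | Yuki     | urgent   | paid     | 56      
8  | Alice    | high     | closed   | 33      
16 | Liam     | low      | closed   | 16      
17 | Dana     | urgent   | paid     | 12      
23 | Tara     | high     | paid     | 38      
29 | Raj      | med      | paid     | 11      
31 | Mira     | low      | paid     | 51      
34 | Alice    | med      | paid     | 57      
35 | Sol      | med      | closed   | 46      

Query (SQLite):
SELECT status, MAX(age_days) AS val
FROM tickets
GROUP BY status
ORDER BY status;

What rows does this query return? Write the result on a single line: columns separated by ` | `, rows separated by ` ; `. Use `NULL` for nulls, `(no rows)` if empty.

archived | 39 ; closed | 46 ; paid | 57

Partition tickets by status; compute MAX(age_days) within each group.
  archived: ids {5} → MAX(age_days)=39
  closed: ids {4, 8, 16, 35} → MAX(age_days)=46
  paid: ids {1, 6, 17, 23, 29, 31, 34} → MAX(age_days)=57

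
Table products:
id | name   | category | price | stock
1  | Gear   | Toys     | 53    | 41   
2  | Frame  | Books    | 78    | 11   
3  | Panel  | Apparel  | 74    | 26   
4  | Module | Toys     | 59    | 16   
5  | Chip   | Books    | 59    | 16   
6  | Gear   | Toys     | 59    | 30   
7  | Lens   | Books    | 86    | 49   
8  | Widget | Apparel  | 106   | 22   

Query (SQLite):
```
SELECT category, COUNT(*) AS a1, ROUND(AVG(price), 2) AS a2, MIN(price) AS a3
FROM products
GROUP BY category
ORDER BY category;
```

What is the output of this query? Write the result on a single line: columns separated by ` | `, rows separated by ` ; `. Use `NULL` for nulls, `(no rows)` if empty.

Group products by category.
Per group compute: COUNT(*), ROUND(AVG(price), 2), MIN(price).
  Apparel: ids {3, 8} → COUNT(*)=2, ROUND(AVG(price), 2)=90, MIN(price)=74
  Books: ids {2, 5, 7} → COUNT(*)=3, ROUND(AVG(price), 2)=74.33, MIN(price)=59
  Toys: ids {1, 4, 6} → COUNT(*)=3, ROUND(AVG(price), 2)=57, MIN(price)=53

Apparel | 2 | 90 | 74 ; Books | 3 | 74.33 | 59 ; Toys | 3 | 57 | 53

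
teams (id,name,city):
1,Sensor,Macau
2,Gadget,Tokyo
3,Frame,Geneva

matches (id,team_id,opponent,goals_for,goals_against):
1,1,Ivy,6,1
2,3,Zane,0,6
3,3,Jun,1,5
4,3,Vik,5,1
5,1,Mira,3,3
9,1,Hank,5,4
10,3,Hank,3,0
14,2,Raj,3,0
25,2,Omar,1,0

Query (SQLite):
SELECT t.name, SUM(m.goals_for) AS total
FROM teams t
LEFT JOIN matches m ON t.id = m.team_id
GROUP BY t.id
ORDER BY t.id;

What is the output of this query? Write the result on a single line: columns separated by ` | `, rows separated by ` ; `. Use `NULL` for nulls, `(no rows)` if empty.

LEFT JOIN keeps every teams row; unmatched ones get NULL for matches columns.
Group by teams.id and compute SUM(m.goals_for). SUM over an all-NULL group is NULL.
  1: ids {1, 5, 9} → SUM(m.goals_for)=14
  2: ids {14, 25} → SUM(m.goals_for)=4
  3: ids {2, 3, 4, 10} → SUM(m.goals_for)=9

Sensor | 14 ; Gadget | 4 ; Frame | 9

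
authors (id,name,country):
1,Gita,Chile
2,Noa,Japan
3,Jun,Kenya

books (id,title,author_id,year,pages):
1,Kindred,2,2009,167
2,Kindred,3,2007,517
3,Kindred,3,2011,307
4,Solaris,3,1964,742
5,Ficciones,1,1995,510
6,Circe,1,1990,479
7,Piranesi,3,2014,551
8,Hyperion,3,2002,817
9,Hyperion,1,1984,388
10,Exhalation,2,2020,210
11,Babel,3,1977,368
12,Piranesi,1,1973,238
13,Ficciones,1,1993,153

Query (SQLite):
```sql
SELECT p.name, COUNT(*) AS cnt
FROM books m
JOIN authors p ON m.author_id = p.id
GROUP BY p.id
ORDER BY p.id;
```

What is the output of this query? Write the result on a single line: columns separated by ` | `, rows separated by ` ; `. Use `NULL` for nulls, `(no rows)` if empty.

Gita | 5 ; Noa | 2 ; Jun | 6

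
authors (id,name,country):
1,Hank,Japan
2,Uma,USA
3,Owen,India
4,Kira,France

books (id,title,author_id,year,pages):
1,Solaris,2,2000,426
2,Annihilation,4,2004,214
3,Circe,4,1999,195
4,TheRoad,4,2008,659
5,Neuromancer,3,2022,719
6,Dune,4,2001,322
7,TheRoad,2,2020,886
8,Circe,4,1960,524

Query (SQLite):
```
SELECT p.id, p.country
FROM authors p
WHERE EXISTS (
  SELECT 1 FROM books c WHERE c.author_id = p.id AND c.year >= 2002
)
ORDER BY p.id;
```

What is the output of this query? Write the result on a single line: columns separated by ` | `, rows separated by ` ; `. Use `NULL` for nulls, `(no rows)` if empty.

2 | USA ; 3 | India ; 4 | France

For each authors row, check whether any books with matching author_id has year >= 2002.
Keep rows where that is true.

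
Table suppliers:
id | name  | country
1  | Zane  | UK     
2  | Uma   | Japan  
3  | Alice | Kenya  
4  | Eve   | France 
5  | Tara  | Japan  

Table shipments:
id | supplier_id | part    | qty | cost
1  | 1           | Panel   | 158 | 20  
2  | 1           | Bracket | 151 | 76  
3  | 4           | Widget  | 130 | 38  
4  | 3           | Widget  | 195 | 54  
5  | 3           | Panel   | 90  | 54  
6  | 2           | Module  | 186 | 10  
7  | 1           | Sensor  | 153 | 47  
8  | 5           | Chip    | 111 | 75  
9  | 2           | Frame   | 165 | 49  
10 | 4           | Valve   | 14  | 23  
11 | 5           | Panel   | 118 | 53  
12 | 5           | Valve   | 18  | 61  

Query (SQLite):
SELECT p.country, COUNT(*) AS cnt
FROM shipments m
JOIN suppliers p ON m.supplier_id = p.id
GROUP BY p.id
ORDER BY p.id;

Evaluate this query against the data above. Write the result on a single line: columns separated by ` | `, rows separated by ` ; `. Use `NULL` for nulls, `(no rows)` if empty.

Join each shipments row to its suppliers via supplier_id.
Group joined rows by suppliers.id; compute COUNT(*) per group.
  1: ids {1, 2, 7} → COUNT(*)=3
  2: ids {6, 9} → COUNT(*)=2
  3: ids {4, 5} → COUNT(*)=2
  4: ids {3, 10} → COUNT(*)=2
  5: ids {8, 11, 12} → COUNT(*)=3

UK | 3 ; Japan | 2 ; Kenya | 2 ; France | 2 ; Japan | 3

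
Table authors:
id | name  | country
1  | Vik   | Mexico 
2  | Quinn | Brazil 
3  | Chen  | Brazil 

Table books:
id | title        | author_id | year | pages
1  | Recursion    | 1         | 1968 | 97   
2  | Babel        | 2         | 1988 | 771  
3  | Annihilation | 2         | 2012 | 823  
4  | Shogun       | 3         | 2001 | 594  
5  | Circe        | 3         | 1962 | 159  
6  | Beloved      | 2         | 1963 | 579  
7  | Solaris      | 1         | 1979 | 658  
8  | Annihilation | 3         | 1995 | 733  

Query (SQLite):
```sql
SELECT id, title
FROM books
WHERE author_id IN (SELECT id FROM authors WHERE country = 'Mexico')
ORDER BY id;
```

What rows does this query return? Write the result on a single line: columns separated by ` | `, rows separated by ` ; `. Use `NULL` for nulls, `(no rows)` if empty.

Inner query: authors.id where country = 'Mexico'.
Outer: keep books rows whose author_id is in that set.
Inner query → {1}

1 | Recursion ; 7 | Solaris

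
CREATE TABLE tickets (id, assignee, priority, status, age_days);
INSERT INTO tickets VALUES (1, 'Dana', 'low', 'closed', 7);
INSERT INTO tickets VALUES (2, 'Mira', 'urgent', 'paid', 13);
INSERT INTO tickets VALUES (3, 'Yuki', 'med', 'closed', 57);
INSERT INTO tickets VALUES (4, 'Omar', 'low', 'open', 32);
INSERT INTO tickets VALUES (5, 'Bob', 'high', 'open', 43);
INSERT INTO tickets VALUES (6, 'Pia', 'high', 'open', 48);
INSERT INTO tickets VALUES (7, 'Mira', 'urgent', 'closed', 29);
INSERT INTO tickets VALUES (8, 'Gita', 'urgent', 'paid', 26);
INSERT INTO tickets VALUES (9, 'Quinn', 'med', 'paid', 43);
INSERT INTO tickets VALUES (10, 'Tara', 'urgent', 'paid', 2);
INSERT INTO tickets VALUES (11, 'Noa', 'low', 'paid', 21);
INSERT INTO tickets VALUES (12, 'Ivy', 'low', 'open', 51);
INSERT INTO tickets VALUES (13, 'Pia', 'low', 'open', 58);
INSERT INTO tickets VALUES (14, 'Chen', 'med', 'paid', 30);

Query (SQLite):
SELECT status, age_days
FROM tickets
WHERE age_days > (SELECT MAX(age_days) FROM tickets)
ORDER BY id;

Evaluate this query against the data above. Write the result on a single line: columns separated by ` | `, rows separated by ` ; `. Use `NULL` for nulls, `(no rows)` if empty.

Scalar subquery: MAX(age_days) over all tickets rows = 58.
Keep rows where age_days > that value.

(no rows)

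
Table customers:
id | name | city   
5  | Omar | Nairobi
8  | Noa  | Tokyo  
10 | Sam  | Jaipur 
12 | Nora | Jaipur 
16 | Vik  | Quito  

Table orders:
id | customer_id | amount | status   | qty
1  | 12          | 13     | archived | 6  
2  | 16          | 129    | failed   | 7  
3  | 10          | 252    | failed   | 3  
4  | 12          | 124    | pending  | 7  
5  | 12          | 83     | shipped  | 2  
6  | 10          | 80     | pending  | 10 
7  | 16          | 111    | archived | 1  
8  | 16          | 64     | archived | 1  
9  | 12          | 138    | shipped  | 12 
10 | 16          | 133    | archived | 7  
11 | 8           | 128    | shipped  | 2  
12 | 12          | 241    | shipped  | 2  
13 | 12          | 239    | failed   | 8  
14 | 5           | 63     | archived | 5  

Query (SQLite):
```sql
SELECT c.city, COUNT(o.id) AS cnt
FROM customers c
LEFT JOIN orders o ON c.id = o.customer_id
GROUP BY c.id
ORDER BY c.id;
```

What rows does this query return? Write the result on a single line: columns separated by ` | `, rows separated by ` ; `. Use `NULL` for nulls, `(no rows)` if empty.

LEFT JOIN keeps every customers row; unmatched ones get NULL for orders columns.
Group by customers.id and compute COUNT(o.id). COUNT(col) of an all-NULL group is 0.
  5: ids {14} → COUNT(o.id)=1
  8: ids {11} → COUNT(o.id)=1
  10: ids {3, 6} → COUNT(o.id)=2
  12: ids {1, 4, 5, 9, 12, 13} → COUNT(o.id)=6
  16: ids {2, 7, 8, 10} → COUNT(o.id)=4

Nairobi | 1 ; Tokyo | 1 ; Jaipur | 2 ; Jaipur | 6 ; Quito | 4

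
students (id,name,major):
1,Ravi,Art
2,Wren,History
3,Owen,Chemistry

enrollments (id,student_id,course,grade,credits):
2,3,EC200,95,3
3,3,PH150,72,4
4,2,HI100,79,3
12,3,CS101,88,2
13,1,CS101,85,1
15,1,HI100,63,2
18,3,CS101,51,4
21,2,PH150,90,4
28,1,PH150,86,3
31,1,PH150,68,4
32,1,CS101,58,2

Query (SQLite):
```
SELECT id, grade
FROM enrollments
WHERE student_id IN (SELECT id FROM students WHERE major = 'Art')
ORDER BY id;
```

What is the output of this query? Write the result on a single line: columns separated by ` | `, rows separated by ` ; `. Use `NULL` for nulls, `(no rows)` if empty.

13 | 85 ; 15 | 63 ; 28 | 86 ; 31 | 68 ; 32 | 58

Inner query: students.id where major = 'Art'.
Outer: keep enrollments rows whose student_id is in that set.
Inner query → {1}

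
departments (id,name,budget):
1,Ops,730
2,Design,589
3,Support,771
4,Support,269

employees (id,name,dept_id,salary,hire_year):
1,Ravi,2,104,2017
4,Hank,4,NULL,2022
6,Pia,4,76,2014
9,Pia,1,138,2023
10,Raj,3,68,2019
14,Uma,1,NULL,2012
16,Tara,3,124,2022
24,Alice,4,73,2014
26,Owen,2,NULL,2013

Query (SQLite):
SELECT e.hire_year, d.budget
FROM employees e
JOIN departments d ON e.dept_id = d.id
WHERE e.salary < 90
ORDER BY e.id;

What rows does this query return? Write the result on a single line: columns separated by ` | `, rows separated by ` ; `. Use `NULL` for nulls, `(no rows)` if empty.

Each employees row matches the departments row where dept_id = departments.id.
Then keep rows with e.salary < 90.

2014 | 269 ; 2019 | 771 ; 2014 | 269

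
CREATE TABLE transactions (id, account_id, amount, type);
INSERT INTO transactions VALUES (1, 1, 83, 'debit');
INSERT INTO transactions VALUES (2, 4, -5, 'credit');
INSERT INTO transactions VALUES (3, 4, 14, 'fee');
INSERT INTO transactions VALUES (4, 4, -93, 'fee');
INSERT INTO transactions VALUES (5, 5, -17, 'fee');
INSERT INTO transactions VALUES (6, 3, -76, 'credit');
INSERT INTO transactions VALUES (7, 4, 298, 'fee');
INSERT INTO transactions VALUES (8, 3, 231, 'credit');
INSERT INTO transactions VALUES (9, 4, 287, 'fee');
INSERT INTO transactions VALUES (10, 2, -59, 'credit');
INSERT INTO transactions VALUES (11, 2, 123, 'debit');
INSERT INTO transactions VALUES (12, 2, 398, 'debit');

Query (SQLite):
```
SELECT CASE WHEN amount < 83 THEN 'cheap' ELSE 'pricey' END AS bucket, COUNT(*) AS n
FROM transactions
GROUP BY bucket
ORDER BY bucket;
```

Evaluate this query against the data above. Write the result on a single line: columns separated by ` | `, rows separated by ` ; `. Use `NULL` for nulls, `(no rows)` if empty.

cheap | 6 ; pricey | 6

Bucket rows by amount < 83 → 'cheap' else 'pricey'; count each bucket.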